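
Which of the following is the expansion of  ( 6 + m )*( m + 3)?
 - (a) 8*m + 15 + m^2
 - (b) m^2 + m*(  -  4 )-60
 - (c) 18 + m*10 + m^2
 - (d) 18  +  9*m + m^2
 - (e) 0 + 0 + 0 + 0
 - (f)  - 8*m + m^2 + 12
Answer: d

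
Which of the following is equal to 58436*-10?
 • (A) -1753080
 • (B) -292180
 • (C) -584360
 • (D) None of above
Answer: C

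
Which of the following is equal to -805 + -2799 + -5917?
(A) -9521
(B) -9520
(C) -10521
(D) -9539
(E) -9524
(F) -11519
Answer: A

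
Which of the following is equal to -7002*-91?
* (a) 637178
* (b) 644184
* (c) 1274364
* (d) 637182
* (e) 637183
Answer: d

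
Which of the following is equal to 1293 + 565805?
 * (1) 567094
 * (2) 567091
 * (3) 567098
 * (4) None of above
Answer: 3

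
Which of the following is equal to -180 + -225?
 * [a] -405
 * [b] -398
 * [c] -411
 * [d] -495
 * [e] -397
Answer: a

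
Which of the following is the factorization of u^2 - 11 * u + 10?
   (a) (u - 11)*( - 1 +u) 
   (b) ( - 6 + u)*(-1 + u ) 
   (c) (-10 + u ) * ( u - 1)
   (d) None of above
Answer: c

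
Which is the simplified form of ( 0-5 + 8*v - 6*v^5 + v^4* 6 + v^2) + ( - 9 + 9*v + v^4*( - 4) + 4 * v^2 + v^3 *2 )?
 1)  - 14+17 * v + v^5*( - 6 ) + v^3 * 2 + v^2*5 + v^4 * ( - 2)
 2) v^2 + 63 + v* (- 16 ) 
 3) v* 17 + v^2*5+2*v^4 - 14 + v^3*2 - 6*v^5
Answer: 3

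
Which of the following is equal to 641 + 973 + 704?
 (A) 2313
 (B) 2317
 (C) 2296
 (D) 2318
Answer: D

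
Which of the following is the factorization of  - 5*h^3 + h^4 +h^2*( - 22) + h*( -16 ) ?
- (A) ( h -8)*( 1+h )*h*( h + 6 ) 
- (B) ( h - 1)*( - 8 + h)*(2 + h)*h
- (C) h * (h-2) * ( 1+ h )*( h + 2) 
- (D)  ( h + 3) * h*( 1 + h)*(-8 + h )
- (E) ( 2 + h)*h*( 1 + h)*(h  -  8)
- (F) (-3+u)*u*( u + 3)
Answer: E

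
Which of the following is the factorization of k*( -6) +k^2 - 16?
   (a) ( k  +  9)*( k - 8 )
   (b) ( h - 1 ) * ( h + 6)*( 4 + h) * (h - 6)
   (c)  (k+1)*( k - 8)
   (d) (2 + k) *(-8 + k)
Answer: d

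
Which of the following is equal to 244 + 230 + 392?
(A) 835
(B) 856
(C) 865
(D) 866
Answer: D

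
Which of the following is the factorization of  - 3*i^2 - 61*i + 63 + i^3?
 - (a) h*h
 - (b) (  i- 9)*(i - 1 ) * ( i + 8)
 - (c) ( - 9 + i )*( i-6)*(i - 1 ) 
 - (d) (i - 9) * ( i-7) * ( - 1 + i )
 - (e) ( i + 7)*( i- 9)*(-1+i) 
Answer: e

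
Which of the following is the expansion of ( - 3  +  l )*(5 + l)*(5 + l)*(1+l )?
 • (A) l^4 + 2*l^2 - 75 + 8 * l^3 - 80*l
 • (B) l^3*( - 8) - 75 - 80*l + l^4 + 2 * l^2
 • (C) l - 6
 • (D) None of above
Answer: A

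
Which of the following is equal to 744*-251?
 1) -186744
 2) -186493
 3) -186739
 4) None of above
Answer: 1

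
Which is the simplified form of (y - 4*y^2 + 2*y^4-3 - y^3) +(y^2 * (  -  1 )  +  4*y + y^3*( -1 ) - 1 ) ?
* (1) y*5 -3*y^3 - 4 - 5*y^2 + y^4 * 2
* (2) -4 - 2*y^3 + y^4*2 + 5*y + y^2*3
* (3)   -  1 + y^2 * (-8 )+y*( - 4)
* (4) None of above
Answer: 4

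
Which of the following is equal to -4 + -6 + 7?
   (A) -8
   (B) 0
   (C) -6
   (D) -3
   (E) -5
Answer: D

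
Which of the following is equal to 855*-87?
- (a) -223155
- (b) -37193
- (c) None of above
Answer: c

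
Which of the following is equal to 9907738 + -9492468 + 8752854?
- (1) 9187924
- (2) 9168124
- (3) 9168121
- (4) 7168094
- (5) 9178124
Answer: 2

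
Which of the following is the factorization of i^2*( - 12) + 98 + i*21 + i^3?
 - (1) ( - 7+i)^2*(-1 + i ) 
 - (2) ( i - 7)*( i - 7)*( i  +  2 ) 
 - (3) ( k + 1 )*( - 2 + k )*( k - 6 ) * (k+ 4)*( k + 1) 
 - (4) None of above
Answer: 2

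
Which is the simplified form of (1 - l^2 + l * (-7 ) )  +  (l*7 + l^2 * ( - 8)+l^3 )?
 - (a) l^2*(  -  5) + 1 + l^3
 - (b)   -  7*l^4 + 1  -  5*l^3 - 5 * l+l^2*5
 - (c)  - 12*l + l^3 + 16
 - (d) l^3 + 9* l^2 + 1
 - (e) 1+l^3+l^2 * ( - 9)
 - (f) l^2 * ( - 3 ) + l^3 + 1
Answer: e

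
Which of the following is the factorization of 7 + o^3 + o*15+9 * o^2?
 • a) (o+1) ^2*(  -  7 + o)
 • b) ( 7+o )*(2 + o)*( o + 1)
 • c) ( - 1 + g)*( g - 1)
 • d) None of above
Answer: d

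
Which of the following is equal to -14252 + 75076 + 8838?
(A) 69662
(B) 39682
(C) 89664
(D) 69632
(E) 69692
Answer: A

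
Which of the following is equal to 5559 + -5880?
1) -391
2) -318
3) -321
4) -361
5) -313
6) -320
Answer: 3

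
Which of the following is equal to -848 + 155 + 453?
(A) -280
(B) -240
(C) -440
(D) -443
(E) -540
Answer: B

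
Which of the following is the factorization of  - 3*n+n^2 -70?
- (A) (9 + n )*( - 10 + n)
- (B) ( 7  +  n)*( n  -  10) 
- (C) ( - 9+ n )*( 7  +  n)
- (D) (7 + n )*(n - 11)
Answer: B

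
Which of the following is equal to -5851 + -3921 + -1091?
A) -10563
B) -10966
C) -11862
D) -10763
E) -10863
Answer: E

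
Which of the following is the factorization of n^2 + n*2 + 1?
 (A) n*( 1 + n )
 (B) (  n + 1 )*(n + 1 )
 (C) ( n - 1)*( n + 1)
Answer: B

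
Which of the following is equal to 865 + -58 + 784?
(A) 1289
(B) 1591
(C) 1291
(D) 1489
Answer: B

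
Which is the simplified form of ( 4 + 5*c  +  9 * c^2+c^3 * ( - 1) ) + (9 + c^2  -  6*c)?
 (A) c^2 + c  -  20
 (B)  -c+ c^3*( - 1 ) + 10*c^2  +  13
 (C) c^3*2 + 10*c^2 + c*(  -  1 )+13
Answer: B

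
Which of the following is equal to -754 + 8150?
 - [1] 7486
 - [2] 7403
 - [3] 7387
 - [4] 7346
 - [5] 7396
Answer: 5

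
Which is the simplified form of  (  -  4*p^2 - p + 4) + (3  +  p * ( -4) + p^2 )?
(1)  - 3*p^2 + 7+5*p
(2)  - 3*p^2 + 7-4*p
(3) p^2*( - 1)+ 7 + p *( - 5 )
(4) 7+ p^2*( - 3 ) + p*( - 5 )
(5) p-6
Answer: 4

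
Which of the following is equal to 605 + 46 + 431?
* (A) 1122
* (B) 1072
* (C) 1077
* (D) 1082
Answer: D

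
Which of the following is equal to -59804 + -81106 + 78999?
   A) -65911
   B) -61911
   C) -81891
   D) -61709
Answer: B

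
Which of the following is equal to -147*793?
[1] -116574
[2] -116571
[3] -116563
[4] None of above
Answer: 2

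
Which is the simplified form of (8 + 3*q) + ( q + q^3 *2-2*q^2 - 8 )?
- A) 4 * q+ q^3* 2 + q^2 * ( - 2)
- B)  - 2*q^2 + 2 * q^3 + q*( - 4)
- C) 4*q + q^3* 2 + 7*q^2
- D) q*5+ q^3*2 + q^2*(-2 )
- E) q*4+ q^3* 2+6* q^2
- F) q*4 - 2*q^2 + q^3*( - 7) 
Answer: A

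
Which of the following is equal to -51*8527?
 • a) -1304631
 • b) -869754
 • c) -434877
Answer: c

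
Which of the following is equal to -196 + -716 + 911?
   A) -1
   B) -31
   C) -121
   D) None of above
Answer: A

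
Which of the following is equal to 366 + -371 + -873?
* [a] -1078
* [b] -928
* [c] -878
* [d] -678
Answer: c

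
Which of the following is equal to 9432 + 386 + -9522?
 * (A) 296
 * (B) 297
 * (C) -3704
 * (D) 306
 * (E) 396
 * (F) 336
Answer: A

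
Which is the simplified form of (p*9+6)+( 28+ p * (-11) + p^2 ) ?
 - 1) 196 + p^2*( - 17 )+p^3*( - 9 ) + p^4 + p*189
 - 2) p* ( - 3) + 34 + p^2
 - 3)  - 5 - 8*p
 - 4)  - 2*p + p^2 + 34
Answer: 4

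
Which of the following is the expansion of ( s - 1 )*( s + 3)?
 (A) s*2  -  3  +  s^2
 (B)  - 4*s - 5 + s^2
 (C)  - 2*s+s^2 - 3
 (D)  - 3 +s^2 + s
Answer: A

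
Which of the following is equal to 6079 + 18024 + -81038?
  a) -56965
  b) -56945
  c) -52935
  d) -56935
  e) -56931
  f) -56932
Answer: d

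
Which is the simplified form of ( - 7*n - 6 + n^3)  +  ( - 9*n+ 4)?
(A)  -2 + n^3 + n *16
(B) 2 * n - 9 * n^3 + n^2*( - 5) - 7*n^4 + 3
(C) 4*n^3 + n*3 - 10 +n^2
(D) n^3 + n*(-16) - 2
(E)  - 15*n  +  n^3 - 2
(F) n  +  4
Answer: D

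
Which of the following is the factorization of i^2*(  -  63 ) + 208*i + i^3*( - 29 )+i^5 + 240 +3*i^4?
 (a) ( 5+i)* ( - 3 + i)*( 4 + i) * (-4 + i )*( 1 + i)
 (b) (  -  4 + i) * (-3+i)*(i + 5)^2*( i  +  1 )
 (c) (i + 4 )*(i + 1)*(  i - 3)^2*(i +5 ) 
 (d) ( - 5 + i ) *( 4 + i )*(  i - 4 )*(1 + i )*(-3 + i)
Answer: a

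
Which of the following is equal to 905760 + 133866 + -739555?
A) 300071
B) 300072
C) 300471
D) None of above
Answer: A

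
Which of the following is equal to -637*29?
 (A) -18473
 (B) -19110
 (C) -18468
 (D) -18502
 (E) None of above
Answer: A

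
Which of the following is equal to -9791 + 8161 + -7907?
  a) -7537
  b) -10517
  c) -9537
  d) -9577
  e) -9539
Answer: c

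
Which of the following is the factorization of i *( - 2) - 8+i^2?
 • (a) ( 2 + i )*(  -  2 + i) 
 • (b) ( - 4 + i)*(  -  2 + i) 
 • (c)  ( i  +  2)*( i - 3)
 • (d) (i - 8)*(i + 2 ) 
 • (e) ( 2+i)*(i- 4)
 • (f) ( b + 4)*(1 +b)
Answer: e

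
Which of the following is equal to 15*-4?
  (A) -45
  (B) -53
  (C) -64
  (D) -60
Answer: D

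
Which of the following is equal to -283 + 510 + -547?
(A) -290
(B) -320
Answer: B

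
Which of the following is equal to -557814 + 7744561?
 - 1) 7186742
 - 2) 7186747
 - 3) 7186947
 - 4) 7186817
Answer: 2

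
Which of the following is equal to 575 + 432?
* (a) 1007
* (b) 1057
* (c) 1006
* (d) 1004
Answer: a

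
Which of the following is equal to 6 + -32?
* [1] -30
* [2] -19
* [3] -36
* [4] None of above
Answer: 4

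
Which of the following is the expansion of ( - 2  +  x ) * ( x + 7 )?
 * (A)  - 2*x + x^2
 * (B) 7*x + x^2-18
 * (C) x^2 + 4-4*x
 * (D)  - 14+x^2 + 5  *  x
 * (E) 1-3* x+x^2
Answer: D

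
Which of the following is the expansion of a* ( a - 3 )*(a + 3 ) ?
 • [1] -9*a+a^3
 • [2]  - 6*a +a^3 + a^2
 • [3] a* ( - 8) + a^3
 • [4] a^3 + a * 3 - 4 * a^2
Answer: 1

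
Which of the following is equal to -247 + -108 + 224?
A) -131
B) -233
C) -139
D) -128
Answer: A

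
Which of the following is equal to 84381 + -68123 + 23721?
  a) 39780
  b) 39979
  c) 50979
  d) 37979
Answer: b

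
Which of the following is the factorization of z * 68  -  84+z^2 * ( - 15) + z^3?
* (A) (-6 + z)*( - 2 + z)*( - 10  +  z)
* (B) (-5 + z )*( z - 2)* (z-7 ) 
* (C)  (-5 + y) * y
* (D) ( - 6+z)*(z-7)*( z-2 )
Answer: D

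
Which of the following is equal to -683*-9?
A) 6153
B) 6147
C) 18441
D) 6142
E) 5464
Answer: B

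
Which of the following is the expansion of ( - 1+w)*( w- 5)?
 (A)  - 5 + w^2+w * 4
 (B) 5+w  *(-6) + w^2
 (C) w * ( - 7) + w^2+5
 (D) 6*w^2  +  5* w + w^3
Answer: B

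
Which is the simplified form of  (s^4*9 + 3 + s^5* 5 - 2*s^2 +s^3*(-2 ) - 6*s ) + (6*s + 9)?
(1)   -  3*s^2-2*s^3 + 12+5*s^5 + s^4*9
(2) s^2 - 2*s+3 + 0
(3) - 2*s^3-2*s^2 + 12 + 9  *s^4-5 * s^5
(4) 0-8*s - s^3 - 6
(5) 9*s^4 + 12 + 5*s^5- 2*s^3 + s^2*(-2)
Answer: 5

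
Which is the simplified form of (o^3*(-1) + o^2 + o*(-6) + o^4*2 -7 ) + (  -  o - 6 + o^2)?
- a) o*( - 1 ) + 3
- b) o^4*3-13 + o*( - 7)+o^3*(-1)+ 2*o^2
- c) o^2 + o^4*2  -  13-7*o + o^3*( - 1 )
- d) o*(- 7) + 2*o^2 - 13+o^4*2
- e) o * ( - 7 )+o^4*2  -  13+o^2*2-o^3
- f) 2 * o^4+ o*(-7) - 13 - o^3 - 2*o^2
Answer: e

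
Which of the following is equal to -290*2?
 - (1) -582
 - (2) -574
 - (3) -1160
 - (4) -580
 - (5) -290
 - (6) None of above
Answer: 4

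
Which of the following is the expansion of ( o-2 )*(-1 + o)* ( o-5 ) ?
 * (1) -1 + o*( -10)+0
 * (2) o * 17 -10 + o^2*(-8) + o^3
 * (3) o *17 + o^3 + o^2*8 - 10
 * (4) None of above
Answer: 2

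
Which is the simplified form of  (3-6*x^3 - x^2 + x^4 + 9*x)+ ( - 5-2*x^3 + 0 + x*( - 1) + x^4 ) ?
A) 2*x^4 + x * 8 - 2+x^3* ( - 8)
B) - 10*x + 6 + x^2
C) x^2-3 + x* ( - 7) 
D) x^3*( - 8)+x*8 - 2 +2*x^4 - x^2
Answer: D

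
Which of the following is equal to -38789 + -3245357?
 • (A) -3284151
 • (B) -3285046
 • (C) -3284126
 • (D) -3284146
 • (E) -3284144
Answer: D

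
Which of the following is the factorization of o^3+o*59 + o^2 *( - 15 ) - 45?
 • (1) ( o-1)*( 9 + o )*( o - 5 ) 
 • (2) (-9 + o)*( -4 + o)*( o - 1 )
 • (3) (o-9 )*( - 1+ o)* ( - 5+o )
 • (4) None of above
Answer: 3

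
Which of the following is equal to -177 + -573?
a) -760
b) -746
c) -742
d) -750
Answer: d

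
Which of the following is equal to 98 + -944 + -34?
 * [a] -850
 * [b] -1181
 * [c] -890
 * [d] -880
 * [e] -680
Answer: d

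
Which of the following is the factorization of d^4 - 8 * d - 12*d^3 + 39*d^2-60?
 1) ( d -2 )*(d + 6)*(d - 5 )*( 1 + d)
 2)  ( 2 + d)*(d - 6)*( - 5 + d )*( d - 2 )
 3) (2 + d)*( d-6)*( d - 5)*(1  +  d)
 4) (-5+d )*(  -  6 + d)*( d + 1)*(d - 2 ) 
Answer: 4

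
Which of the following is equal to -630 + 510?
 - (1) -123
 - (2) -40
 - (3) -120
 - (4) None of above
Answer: 3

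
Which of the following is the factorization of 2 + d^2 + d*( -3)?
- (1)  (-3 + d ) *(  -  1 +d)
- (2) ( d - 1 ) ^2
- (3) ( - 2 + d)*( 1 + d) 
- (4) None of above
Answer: 4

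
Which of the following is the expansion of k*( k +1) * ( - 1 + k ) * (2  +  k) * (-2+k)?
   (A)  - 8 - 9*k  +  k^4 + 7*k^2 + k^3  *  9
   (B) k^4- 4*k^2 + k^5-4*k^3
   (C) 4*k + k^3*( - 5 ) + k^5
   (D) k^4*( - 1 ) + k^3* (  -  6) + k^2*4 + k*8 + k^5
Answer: C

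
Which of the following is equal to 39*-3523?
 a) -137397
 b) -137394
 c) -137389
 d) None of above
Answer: a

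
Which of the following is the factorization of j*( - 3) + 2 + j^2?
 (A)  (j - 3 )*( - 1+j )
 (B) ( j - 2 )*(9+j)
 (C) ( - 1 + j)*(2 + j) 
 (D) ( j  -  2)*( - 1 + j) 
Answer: D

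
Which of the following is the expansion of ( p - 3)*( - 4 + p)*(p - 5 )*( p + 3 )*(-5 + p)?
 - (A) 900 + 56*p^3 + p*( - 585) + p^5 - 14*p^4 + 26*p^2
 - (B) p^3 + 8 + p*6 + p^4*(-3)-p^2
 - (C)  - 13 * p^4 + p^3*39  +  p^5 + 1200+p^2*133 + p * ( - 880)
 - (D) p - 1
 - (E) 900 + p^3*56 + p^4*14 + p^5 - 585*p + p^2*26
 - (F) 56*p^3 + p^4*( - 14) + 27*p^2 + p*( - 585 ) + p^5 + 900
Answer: A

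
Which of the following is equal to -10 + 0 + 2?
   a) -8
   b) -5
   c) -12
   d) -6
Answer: a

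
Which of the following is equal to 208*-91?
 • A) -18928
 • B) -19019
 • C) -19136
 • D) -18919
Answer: A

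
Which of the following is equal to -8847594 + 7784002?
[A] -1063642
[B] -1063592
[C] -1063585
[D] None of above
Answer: B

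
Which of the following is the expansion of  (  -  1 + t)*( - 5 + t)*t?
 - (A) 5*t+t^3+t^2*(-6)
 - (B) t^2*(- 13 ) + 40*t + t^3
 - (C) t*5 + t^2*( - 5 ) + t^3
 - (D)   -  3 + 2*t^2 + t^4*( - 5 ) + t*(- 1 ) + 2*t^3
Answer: A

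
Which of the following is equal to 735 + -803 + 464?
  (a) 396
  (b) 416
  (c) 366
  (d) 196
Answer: a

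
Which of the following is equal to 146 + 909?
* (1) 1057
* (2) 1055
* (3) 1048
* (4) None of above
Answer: 2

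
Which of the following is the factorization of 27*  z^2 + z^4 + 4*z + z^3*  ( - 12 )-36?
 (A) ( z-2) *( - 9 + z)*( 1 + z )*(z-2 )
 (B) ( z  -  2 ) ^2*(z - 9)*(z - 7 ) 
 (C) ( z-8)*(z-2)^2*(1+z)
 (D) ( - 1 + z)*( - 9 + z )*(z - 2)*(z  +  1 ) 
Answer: A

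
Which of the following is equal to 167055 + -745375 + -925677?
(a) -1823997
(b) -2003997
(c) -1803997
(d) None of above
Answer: d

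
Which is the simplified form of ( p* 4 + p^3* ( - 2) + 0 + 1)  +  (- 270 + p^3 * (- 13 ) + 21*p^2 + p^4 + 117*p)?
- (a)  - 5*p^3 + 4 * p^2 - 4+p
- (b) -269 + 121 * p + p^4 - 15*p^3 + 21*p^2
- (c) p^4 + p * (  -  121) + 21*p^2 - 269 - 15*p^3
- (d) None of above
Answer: b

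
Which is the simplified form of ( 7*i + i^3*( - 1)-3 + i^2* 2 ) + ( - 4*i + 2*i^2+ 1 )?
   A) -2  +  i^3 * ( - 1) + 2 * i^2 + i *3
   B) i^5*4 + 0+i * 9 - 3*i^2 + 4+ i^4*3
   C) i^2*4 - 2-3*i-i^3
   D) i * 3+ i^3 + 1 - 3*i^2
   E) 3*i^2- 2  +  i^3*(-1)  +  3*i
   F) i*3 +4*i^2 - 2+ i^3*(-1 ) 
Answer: F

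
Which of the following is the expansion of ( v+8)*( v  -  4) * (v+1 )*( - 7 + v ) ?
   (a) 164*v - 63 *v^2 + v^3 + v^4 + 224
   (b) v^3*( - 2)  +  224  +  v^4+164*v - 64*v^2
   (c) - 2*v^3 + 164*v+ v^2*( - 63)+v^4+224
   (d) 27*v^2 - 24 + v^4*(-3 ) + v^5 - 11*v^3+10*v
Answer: c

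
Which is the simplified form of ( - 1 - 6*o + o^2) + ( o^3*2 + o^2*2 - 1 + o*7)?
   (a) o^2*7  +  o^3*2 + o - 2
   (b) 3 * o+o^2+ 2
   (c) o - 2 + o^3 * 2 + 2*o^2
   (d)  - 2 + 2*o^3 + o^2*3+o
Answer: d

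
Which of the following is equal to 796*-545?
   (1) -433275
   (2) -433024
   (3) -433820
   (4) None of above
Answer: 3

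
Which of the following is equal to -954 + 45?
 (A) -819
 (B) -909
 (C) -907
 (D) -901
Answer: B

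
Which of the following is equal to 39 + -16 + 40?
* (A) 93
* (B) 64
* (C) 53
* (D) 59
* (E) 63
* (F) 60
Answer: E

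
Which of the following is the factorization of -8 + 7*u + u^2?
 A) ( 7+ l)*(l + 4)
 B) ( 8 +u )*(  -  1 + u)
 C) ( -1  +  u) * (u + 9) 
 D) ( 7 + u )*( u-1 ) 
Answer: B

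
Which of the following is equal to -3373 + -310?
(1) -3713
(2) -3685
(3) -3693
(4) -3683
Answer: 4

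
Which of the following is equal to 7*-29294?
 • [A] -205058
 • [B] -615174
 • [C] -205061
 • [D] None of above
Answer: A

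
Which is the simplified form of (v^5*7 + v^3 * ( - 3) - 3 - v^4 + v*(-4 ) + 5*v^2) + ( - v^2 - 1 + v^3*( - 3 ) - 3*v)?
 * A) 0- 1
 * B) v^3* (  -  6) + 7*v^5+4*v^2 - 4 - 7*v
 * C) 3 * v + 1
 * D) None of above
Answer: D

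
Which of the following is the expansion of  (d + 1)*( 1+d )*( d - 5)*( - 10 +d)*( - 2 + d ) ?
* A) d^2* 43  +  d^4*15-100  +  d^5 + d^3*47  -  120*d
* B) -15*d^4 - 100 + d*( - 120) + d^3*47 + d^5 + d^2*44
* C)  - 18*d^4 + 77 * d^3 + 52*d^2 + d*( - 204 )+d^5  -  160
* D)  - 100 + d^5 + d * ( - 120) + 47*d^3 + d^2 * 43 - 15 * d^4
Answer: D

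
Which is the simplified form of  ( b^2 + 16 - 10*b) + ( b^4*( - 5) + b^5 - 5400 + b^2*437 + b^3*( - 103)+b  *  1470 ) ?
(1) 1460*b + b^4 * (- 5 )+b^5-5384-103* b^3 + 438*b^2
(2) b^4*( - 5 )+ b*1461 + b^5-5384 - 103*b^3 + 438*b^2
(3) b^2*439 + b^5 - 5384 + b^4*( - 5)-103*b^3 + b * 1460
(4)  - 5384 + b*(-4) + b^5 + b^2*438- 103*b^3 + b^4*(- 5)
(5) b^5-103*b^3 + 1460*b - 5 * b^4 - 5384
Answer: 1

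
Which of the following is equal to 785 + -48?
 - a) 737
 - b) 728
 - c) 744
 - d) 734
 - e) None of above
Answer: a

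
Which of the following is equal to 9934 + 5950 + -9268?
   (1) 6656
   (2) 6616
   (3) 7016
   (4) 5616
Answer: 2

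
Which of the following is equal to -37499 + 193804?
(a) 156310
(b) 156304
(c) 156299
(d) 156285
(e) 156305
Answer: e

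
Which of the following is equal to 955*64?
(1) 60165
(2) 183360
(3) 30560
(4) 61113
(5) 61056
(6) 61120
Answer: 6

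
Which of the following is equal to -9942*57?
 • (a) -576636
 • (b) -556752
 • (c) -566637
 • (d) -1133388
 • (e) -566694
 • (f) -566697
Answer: e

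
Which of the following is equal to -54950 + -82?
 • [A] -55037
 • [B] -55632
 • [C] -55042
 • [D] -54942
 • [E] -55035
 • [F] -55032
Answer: F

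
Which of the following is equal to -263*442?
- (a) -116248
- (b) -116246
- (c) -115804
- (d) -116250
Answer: b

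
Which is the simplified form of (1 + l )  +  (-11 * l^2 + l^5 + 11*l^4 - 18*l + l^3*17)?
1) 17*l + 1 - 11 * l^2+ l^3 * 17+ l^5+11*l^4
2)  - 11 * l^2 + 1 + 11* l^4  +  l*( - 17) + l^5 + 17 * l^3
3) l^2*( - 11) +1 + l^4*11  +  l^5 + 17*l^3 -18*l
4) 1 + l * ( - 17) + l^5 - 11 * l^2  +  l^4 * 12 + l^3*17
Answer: 2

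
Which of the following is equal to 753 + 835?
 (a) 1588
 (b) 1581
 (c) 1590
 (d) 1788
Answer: a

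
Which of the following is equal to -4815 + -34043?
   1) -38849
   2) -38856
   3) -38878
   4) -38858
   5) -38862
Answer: 4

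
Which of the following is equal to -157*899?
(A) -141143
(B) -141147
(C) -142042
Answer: A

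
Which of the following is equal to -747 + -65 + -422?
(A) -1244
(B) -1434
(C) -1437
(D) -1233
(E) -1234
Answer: E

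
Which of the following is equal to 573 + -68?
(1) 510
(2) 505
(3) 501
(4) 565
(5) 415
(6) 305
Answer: 2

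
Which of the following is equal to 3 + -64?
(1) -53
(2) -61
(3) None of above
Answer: 2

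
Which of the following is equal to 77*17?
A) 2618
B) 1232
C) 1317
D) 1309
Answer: D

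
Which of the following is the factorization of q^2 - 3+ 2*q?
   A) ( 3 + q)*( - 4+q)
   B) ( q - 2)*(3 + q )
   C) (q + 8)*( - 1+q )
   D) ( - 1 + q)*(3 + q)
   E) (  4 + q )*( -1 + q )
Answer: D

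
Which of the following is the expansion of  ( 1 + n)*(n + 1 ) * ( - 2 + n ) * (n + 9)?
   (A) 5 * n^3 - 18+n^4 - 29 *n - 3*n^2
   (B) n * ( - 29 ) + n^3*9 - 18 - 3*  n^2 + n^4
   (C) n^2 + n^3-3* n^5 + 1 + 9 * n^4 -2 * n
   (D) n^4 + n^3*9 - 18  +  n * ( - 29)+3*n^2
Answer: B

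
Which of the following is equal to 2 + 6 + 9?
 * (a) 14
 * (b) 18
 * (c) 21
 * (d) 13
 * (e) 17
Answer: e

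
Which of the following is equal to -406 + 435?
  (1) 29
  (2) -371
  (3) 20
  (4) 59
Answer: 1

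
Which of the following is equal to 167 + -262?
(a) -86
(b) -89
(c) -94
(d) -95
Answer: d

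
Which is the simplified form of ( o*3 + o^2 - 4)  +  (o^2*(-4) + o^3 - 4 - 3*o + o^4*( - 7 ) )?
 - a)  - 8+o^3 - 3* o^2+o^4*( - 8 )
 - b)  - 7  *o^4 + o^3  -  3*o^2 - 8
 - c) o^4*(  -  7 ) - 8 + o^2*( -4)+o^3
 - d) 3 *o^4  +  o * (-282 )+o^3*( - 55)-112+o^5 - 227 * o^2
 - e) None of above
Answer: b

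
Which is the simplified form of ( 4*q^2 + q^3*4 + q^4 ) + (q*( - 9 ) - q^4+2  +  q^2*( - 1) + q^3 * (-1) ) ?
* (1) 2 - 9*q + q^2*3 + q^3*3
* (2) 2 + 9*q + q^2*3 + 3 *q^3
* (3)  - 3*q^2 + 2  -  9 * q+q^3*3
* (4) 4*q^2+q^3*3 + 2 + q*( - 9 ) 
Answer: 1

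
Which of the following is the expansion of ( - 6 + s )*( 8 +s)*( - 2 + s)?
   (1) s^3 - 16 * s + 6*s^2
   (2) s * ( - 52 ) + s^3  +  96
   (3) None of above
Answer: 2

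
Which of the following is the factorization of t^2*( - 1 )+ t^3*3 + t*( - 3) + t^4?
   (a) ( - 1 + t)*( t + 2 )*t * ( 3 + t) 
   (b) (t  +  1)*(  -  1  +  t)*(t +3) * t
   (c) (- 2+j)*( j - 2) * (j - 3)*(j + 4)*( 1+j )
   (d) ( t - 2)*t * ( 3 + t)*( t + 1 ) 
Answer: b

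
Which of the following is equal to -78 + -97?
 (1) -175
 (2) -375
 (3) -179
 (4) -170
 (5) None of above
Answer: 1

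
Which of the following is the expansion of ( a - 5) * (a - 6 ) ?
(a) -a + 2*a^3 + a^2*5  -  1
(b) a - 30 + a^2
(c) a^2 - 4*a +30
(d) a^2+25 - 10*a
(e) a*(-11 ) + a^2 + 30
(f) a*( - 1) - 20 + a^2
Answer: e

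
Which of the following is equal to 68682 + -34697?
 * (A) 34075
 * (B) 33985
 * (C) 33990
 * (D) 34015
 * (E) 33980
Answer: B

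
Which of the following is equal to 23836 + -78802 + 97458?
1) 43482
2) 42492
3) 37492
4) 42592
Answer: 2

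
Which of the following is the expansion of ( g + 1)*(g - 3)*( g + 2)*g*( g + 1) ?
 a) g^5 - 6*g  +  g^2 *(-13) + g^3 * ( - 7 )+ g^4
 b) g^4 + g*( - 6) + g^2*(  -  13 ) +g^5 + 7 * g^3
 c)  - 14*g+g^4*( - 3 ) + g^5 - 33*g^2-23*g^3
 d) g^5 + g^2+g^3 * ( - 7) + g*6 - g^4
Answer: a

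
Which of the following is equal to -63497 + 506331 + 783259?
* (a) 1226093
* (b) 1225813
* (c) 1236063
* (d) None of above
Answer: a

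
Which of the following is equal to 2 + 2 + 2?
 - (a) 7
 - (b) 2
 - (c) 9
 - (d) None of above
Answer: d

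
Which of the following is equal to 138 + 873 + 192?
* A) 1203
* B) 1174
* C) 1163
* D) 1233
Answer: A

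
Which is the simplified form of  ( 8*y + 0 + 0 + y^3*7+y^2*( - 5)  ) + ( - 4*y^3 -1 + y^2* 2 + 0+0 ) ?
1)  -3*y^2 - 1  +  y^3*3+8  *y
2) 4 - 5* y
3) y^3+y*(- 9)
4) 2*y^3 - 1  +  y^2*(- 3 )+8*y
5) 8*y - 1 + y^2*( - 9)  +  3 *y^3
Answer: 1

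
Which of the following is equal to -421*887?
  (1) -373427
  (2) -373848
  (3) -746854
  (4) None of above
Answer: 1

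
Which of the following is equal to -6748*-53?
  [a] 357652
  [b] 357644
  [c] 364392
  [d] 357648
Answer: b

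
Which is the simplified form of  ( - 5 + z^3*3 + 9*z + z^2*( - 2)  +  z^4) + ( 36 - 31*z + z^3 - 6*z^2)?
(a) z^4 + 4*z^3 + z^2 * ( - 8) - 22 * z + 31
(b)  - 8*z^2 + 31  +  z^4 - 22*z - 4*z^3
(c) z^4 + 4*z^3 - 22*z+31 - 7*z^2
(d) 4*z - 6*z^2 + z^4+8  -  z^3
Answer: a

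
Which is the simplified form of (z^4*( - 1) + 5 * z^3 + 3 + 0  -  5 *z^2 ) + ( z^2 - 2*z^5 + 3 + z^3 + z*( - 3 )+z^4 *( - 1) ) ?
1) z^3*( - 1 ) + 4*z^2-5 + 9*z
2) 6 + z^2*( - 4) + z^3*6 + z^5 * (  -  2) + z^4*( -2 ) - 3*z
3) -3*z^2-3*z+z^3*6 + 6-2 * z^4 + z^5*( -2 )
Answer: 2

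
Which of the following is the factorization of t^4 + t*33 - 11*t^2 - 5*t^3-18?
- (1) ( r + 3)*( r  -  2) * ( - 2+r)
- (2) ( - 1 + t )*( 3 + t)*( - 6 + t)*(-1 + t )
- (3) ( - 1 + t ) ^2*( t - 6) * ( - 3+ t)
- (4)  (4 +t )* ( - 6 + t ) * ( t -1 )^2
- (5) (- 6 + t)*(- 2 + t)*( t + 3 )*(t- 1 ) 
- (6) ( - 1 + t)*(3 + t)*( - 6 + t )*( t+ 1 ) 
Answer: 2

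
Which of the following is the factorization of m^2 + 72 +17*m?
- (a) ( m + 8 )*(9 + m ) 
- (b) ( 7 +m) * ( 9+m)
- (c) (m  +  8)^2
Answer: a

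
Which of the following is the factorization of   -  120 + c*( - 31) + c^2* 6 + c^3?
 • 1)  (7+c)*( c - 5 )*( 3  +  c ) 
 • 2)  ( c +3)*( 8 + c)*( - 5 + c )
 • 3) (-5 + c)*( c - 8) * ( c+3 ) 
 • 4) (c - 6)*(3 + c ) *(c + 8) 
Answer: 2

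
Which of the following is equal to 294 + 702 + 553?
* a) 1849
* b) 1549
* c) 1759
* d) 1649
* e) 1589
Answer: b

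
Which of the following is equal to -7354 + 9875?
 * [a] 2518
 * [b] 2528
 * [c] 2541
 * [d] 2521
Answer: d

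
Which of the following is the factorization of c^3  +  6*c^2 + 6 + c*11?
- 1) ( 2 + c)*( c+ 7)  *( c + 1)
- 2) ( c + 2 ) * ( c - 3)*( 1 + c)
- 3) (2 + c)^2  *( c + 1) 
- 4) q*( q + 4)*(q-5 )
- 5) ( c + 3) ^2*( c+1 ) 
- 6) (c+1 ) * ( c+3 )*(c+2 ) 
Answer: 6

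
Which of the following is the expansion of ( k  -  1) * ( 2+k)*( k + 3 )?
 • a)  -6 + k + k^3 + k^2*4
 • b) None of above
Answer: a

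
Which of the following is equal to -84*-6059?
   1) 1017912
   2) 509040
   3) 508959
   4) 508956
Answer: 4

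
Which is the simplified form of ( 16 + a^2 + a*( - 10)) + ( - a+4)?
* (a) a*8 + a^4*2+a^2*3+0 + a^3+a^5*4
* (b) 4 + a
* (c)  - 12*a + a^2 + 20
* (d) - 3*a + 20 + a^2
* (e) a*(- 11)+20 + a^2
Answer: e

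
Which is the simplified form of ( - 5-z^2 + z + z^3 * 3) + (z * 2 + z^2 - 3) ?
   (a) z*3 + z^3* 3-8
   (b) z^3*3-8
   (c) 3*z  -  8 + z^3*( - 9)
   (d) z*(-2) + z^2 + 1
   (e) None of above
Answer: a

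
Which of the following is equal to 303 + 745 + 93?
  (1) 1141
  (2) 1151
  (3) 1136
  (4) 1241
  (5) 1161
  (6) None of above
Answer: 1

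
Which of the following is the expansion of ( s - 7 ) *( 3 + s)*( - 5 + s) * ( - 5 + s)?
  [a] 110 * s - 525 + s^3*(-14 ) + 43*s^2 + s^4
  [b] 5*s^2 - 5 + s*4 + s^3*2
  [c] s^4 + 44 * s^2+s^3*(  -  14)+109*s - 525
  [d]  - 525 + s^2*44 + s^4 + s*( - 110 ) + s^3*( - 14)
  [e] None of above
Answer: e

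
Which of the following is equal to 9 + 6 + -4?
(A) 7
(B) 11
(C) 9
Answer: B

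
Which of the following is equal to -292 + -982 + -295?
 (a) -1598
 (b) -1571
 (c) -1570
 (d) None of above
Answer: d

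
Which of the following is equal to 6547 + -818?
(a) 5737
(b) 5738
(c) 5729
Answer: c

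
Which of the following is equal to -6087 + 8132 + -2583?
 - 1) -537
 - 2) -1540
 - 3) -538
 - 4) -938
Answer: 3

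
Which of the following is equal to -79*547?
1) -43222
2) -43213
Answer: 2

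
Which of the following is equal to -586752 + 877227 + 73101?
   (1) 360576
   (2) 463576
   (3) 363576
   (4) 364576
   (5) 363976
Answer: 3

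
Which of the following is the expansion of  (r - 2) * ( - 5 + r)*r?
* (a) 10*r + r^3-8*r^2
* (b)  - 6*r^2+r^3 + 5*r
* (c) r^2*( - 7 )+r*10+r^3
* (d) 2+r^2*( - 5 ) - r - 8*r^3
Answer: c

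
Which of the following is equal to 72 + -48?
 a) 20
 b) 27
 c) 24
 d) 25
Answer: c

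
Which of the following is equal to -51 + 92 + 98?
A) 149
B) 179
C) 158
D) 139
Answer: D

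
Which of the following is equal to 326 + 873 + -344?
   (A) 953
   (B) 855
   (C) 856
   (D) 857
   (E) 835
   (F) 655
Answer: B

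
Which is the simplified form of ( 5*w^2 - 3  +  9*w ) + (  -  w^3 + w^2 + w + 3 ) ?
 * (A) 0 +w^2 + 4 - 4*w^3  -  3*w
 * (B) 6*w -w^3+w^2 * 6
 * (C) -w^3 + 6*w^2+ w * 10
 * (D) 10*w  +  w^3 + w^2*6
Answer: C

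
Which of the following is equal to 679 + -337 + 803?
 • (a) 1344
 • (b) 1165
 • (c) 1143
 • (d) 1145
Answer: d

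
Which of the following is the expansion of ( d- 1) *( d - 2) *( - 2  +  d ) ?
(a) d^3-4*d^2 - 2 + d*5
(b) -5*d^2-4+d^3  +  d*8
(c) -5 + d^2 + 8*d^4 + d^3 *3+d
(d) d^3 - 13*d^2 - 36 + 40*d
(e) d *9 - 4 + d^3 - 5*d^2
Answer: b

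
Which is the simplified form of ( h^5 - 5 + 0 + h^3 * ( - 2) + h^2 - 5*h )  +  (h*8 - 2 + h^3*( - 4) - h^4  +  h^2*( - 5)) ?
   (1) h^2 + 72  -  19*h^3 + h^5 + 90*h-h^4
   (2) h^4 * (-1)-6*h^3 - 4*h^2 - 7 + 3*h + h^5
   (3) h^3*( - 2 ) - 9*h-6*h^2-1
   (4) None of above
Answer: 2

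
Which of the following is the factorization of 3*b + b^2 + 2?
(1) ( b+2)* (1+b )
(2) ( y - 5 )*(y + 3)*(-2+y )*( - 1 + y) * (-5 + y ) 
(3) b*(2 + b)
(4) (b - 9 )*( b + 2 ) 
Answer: 1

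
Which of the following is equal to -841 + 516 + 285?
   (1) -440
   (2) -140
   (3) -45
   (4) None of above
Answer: 4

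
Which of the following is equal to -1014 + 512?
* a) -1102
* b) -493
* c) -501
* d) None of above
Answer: d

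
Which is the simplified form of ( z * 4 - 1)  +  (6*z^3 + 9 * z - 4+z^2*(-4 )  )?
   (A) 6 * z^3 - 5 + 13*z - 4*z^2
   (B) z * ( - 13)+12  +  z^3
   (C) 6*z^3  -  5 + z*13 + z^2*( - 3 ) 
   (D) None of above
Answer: A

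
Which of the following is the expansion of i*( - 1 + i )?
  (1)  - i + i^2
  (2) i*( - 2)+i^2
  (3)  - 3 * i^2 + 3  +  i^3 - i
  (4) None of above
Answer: 1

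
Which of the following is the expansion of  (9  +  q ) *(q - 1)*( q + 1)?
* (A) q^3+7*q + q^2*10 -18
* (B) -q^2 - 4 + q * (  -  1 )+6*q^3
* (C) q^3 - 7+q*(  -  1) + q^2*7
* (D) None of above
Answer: D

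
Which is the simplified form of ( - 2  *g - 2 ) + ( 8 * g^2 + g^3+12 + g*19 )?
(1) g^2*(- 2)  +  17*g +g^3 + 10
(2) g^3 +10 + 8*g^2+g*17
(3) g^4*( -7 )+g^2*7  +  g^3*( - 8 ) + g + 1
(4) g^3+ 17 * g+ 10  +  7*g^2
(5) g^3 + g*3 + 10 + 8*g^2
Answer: 2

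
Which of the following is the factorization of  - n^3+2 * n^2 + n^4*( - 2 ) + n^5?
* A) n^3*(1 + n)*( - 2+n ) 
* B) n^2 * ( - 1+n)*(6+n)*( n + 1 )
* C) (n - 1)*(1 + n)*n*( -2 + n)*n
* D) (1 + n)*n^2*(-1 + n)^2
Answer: C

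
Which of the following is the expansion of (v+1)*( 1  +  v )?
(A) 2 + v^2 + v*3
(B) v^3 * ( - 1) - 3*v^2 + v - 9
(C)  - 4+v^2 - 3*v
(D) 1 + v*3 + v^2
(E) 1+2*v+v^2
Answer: E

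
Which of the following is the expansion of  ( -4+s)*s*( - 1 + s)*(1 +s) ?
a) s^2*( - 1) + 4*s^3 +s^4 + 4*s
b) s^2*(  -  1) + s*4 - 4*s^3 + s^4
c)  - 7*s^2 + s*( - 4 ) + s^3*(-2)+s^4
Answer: b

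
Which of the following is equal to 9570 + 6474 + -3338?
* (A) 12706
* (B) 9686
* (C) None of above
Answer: A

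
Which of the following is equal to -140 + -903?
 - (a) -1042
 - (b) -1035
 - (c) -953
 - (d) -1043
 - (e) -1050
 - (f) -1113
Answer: d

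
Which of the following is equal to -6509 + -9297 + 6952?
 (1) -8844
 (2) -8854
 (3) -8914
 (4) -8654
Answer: 2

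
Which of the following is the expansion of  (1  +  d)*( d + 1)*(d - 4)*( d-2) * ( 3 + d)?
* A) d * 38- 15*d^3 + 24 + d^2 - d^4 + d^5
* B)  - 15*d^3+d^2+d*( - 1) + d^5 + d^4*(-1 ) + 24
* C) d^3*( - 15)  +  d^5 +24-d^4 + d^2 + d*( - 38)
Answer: A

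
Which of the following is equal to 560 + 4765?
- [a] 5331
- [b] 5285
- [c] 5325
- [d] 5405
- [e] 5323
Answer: c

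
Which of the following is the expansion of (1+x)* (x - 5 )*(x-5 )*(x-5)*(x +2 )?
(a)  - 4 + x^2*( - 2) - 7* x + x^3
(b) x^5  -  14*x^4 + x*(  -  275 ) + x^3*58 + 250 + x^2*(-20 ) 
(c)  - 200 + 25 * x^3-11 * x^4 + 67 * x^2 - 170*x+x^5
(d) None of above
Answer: d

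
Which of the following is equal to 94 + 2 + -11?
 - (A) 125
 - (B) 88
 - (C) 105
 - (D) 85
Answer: D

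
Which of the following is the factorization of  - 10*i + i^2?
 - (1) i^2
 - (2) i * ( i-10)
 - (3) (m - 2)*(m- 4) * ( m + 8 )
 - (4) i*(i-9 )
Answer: 2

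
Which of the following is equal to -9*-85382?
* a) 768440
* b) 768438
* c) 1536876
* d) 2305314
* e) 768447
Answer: b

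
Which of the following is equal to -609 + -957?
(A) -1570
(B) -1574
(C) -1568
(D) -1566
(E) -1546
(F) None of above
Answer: D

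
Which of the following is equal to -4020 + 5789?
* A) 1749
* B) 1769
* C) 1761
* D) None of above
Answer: B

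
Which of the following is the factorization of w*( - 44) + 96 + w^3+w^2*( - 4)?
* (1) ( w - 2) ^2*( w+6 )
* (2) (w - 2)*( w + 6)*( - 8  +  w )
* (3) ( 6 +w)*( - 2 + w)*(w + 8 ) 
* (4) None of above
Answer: 2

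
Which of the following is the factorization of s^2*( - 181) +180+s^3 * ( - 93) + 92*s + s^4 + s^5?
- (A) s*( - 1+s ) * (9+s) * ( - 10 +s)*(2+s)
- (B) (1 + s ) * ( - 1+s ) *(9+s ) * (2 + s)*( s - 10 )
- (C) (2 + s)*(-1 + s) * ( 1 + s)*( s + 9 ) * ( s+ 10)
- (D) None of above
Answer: B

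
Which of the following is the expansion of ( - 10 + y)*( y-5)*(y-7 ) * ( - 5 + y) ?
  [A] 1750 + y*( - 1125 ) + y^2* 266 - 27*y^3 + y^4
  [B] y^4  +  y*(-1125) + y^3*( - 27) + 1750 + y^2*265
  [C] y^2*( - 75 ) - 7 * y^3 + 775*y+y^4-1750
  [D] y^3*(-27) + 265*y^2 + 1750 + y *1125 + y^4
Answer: B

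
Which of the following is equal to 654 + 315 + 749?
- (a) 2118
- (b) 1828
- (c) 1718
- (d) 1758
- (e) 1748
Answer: c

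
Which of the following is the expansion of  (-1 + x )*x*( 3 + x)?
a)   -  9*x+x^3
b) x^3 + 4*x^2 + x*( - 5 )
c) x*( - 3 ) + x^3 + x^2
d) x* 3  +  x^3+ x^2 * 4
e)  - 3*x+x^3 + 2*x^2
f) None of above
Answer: e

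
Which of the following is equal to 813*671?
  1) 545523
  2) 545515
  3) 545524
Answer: 1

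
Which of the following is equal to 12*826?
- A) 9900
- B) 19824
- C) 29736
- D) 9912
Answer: D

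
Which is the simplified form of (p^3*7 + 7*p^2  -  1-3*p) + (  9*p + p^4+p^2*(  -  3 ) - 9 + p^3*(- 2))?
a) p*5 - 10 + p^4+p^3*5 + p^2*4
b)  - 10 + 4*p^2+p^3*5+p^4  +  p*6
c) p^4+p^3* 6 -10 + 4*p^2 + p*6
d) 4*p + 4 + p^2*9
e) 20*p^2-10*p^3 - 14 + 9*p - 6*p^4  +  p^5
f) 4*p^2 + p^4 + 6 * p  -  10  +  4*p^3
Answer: b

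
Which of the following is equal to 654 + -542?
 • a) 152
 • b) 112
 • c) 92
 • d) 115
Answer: b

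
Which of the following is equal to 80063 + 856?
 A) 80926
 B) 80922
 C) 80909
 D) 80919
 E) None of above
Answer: D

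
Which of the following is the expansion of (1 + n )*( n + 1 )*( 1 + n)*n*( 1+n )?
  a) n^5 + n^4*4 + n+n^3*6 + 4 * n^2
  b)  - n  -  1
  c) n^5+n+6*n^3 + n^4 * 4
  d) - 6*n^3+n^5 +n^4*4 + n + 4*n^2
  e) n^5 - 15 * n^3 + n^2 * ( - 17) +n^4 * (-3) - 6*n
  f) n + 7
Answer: a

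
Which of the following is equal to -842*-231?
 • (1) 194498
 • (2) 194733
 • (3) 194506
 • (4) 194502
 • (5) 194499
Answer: 4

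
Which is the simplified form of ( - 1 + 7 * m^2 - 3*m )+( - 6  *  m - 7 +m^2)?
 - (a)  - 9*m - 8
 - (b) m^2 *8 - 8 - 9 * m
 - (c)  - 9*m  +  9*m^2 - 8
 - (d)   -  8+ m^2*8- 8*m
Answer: b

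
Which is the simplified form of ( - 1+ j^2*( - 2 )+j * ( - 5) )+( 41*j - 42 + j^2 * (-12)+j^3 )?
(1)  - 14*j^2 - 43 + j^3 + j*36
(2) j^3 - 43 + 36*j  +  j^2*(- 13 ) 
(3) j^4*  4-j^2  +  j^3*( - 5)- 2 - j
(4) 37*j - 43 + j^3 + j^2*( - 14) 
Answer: 1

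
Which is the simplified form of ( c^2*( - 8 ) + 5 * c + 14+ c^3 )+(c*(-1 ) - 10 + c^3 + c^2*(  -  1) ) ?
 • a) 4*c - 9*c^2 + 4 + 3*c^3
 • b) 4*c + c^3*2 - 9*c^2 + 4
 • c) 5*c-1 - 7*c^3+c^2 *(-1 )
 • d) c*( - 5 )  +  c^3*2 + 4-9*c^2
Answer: b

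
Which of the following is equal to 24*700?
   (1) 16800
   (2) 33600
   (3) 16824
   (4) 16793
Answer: 1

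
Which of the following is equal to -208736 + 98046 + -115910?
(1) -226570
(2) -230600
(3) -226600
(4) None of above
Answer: 3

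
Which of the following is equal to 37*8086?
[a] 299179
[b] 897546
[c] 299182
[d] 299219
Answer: c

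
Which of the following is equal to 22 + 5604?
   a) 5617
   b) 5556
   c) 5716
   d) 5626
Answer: d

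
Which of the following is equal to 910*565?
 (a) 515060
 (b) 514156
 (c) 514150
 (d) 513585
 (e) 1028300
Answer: c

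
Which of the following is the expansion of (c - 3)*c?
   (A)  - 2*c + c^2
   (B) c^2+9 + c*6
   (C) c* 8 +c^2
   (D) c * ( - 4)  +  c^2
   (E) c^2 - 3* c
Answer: E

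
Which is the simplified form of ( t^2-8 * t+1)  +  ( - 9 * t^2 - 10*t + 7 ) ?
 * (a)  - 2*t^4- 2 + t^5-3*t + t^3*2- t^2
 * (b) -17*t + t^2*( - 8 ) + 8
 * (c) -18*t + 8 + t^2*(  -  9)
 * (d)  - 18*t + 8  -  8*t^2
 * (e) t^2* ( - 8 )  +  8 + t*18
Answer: d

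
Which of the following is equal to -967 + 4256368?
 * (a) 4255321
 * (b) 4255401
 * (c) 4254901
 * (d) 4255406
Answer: b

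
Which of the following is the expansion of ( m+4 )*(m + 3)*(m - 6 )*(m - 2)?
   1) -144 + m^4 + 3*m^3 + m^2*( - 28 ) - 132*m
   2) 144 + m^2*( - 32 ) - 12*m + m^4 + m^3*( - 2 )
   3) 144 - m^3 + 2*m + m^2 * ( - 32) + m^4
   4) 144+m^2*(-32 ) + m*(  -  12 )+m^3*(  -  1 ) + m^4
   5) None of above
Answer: 4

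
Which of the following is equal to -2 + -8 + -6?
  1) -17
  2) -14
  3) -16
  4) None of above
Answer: 3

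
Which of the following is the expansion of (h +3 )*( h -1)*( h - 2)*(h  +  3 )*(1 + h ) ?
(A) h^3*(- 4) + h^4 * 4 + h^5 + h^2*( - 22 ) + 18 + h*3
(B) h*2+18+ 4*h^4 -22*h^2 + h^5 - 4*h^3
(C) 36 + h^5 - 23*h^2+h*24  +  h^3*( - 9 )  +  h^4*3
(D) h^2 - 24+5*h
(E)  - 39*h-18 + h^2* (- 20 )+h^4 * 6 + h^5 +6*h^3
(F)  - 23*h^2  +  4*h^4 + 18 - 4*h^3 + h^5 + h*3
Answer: A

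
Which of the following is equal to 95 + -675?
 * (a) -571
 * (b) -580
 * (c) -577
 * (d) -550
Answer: b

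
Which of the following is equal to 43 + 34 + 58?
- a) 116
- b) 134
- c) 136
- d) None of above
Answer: d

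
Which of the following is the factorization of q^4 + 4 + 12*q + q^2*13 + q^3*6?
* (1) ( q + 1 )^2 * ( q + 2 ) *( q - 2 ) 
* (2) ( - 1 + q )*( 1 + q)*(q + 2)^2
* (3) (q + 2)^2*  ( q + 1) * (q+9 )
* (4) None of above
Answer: 4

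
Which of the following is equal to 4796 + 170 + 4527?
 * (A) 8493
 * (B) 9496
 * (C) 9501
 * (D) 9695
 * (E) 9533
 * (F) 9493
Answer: F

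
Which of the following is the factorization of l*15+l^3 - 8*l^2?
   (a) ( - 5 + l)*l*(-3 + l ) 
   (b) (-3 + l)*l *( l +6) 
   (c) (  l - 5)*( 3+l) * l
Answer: a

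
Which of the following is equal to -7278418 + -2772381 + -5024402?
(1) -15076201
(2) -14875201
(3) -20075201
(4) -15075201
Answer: 4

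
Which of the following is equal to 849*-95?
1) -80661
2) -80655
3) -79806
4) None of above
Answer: 2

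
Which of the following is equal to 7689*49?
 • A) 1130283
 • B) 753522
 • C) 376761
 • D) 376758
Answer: C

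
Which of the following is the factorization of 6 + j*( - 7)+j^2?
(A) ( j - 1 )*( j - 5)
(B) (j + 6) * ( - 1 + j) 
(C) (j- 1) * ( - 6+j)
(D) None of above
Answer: C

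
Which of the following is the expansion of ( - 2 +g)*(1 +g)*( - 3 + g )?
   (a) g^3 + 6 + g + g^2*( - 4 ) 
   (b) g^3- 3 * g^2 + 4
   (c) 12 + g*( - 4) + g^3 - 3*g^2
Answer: a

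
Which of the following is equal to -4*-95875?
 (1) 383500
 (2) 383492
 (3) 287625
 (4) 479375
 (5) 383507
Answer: 1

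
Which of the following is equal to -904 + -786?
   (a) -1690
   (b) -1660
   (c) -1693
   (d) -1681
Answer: a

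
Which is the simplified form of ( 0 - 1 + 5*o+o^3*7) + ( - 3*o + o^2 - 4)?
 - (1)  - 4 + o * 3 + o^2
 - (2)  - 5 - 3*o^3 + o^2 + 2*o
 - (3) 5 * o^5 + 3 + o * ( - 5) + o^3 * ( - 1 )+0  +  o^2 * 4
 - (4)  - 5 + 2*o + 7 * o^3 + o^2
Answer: 4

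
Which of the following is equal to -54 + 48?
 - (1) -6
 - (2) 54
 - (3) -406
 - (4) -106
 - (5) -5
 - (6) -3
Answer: 1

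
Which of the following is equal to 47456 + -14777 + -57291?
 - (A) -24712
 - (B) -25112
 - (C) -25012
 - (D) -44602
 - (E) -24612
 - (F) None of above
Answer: E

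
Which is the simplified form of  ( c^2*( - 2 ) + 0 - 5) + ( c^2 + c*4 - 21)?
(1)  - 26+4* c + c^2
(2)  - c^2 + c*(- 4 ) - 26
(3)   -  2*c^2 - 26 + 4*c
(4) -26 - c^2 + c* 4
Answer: 4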